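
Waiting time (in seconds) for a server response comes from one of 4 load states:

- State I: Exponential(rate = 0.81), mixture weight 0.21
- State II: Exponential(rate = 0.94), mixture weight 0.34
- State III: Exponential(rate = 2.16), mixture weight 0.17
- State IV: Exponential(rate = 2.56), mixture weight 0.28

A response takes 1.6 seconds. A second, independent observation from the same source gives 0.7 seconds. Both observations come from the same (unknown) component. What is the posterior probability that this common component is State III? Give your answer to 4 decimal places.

P(component k | x) = P(Z=k)·f_k(x) / marginal(x), where marginal(x) = Σ_j P(Z=j)·f_j(x).
Since both observations come from the same component, the likelihood for component k is f_k(x₁)·f_k(x₂).
  L_I = [0.221636] × [0.459452] = 0.101831
  L_II = [0.208905] × [0.486813] = 0.101698
  L_III = [0.0681604] × [0.476212] = 0.0324588
  L_IV = [0.0425961] × [0.426564] = 0.01817
Prior × likelihood for each component:
  P(Z=I)·L_I = 0.21 × 0.101831 = 0.0213845
  P(Z=II)·L_II = 0.34 × 0.101698 = 0.0345772
  P(Z=III)·L_III = 0.17 × 0.0324588 = 0.005518
  P(Z=IV)·L_IV = 0.28 × 0.01817 = 0.00508759
Marginal: 0.0213845 + 0.0345772 + 0.005518 + 0.00508759 = 0.0665673
P(State III | x) = 0.005518 / 0.0665673 ≈ 0.0829

0.0829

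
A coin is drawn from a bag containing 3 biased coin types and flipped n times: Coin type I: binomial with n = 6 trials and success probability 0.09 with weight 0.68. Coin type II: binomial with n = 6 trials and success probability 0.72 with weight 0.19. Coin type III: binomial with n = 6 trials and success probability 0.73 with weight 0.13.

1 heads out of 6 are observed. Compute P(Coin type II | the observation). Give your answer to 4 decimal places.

Posterior ∝ prior × likelihood, so P(k | x) ∝ π_k f_k(x); normalise over all components.
Binomial probabilities:
  p_I = 0.336977
  p_II = 0.00743488
  p_III = 0.00628482
Prior × likelihood for each component:
  π_I·p_I = 0.68 × 0.336977 = 0.229145
  π_II·p_II = 0.19 × 0.00743488 = 0.00141263
  π_III·p_III = 0.13 × 0.00628482 = 0.000817027
Denominator: 0.229145 + 0.00141263 + 0.000817027 = 0.231374
Responsibility of Coin type II: 0.00141263 / 0.231374 ≈ 0.0061

0.0061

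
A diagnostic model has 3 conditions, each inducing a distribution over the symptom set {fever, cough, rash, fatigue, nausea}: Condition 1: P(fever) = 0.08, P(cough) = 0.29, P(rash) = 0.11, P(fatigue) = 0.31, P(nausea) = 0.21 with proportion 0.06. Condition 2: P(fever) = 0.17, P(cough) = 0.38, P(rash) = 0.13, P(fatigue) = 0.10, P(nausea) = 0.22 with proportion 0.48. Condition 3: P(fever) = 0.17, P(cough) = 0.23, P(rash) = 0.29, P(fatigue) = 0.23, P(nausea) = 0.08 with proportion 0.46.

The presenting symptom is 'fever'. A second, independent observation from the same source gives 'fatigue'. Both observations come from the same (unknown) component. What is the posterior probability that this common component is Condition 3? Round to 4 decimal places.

0.6509

By Bayes' theorem, P(k | x) = w_k f_k(x) / Σ_j w_j f_j(x).
Since both observations come from the same component, the likelihood for component k is f_k(x₁)·f_k(x₂).
  f_1 = [0.08] × [0.31] = 0.0248
  f_2 = [0.17] × [0.1] = 0.017
  f_3 = [0.17] × [0.23] = 0.0391
Weight by the priors:
  w_1·f_1 = 0.06 × 0.0248 = 0.001488
  w_2·f_2 = 0.48 × 0.017 = 0.00816
  w_3·f_3 = 0.46 × 0.0391 = 0.017986
Normaliser: 0.001488 + 0.00816 + 0.017986 = 0.027634
So the posterior for Condition 3 is 0.017986 / 0.027634 ≈ 0.6509.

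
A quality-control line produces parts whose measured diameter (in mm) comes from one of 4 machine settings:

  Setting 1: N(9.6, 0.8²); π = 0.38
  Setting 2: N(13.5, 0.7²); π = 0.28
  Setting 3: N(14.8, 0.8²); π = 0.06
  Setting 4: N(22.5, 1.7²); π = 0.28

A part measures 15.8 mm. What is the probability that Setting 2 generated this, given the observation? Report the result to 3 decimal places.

0.050

The responsibility of component k is π_k f_k(x) divided by Σ_j π_j f_j(x).
Component likelihoods at x = 15.8 mm:
  f_1 = 4.52287e-14
  f_2 = 0.00257934
  f_3 = 0.228311
  f_4 = 9.94354e-05
Multiply by the mixture weights:
  π_1·f_1 = 0.38 × 4.52287e-14 = 1.71869e-14
  π_2·f_2 = 0.28 × 0.00257934 = 0.000722214
  π_3·f_3 = 0.06 × 0.228311 = 0.0136987
  π_4·f_4 = 0.28 × 9.94354e-05 = 2.78419e-05
Normaliser: 1.71869e-14 + 0.000722214 + 0.0136987 + 2.78419e-05 = 0.0144487
So the posterior for Setting 2 is 0.000722214 / 0.0144487 ≈ 0.050.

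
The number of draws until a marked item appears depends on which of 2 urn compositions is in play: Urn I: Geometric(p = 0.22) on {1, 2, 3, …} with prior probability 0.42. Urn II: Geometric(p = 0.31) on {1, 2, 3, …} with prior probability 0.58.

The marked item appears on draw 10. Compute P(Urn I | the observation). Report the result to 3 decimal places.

The responsibility of component k is w_k f_k(x) divided by Σ_j w_j f_j(x).
Component likelihoods at x = 10:
  L_I = 0.22·(1−0.22)^9 = 0.22·0.106869 = 0.0235112
  L_II = 0.31·(1−0.31)^9 = 0.31·0.0354521 = 0.0109901
Prior × likelihood for each component:
  w_I·L_I = 0.42 × 0.0235112 = 0.00987469
  w_II·L_II = 0.58 × 0.0109901 = 0.00637429
Denominator: 0.00987469 + 0.00637429 = 0.016249
P(Urn I | 10) = 0.00987469 / 0.016249 ≈ 0.608

0.608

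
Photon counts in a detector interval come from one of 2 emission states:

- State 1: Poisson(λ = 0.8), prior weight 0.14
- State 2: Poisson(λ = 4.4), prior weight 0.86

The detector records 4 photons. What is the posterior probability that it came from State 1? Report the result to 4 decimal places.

0.0065

Posterior ∝ prior × likelihood, so P(k | x) ∝ w_k f_k(x); normalise over all components.
Evaluate each component's likelihood at the observed value:
  f_1 = e^(−0.8)·0.8^4/4! = 0.00766855
  f_2 = e^(−4.4)·4.4^4/4! = 0.191736
Unnormalised posteriors:
  w_1·f_1 = 0.14 × 0.00766855 = 0.0010736
  w_2·f_2 = 0.86 × 0.191736 = 0.164893
Denominator: 0.0010736 + 0.164893 = 0.165967
Responsibility of State 1: 0.0010736 / 0.165967 ≈ 0.0065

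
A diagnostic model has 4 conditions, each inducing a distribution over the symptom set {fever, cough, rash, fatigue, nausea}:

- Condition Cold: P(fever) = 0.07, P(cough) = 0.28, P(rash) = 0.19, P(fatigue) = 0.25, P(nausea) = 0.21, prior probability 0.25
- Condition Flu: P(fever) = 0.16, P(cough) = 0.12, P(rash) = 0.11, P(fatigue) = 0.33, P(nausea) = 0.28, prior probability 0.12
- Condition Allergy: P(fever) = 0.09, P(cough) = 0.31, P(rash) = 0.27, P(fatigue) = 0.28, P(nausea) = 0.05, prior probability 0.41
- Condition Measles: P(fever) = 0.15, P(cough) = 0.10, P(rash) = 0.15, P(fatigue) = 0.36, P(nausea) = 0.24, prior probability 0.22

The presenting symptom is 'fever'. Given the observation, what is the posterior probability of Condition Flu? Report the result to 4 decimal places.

0.1801

The responsibility of component k is w_k f_k(x) divided by Σ_j w_j f_j(x).
Categorical probabilities:
  f_Cold = 0.07
  f_Flu = 0.16
  f_Allergy = 0.09
  f_Measles = 0.15
Multiply by the mixture weights:
  w_Cold·f_Cold = 0.25 × 0.07 = 0.0175
  w_Flu·f_Flu = 0.12 × 0.16 = 0.0192
  w_Allergy·f_Allergy = 0.41 × 0.09 = 0.0369
  w_Measles·f_Measles = 0.22 × 0.15 = 0.033
Evidence: 0.0175 + 0.0192 + 0.0369 + 0.033 = 0.1066
P(Condition Flu | 'fever') ≈ 0.1801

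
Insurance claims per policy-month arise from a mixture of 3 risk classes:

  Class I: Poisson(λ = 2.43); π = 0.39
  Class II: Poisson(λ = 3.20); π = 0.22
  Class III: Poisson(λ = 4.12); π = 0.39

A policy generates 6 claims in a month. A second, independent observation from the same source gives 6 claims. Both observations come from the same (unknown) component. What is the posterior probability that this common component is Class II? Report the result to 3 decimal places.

By Bayes' theorem, P(k | x) = P(Z=k) f_k(x) / Σ_j P(Z=j) f_j(x).
Since both observations come from the same component, the likelihood for component k is f_k(x₁)·f_k(x₂).
  p_I = [0.025175] × [0.025175] = 0.000633781
  p_II = [0.060789] × [0.060789] = 0.0036953
  p_III = [0.110346] × [0.110346] = 0.0121763
Unnormalised posteriors:
  P(Z=I)·p_I = 0.39 × 0.000633781 = 0.000247175
  P(Z=II)·p_II = 0.22 × 0.0036953 = 0.000812967
  P(Z=III)·p_III = 0.39 × 0.0121763 = 0.00474875
Evidence: 0.000247175 + 0.000812967 + 0.00474875 = 0.0058089
P(Class II | data) ≈ 0.140

0.140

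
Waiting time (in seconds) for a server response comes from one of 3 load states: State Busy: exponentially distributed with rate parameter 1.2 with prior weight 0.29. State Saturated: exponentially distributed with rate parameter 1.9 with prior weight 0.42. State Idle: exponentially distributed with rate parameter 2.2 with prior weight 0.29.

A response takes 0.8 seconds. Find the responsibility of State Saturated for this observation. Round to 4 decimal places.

P(component k | x) = w_k·f_k(x) / marginal(x), where marginal(x) = Σ_j w_j·f_j(x).
Exponential densities:
  L_Busy = 0.459471
  L_Saturated = 0.415553
  L_Idle = 0.378499
Unnormalised posteriors:
  w_Busy·L_Busy = 0.29 × 0.459471 = 0.133247
  w_Saturated·L_Saturated = 0.42 × 0.415553 = 0.174532
  w_Idle·L_Idle = 0.29 × 0.378499 = 0.109765
Normaliser: 0.133247 + 0.174532 + 0.109765 = 0.417543
So the posterior for State Saturated is 0.174532 / 0.417543 ≈ 0.4180.

0.4180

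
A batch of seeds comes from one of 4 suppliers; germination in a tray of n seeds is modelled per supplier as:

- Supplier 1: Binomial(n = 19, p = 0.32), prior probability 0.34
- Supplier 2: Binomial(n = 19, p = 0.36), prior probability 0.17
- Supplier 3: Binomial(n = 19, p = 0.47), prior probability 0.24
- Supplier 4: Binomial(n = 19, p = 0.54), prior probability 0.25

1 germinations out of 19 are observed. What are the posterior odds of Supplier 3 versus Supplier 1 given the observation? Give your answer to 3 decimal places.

Posterior odds = (P(Z=i) f_i(x)) / (P(Z=j) f_j(x)); the normalising sum cancels.
Evaluate each component's likelihood at the observed value:
  p_1 = C(19,1)·0.32^1·0.68^18 = 19·0.32·0.000966408 = 0.00587576
  p_2 = C(19,1)·0.36^1·0.64^18 = 19·0.36·0.000324519 = 0.00221971
  p_3 = C(19,1)·0.47^1·0.53^18 = 19·0.47·1.08884e-05 = 9.72338e-05
  p_4 = C(19,1)·0.54^1·0.46^18 = 19·0.54·8.50435e-07 = 8.72546e-06
Odds = (0.24/0.34) × (9.72338e-05/0.00587576) = 0.705882 × 0.0165483 ≈ 0.012

0.012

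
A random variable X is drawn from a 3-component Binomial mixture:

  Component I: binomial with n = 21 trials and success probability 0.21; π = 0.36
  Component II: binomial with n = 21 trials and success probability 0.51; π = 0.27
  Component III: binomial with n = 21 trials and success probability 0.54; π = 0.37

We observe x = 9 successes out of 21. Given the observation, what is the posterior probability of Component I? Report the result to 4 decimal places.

By Bayes' theorem, P(k | x) = w_k f_k(x) / Σ_j w_j f_j(x).
Component likelihoods at x = 9 successes out of 21:
  p_I = C(21,9)·0.21^9·0.79^12 = 293930·7.9428e-07·0.0590915 = 0.0137957
  p_II = C(21,9)·0.51^9·0.49^12 = 293930·0.00233417·0.000191581 = 0.13144
  p_III = C(21,9)·0.54^9·0.46^12 = 293930·0.00390431·8.97623e-05 = 0.103011
Prior × likelihood for each component:
  w_I·p_I = 0.36 × 0.0137957 = 0.00496644
  w_II·p_II = 0.27 × 0.13144 = 0.0354889
  w_III·p_III = 0.37 × 0.103011 = 0.0381139
Marginal: 0.00496644 + 0.0354889 + 0.0381139 = 0.0785692
Responsibility of Component I: 0.00496644 / 0.0785692 ≈ 0.0632

0.0632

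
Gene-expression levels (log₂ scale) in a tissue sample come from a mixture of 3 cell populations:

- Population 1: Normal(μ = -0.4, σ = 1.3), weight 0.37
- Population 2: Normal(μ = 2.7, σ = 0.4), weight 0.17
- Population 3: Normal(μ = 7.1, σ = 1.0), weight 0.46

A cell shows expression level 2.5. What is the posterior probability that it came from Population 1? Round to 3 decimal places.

The responsibility of component k is w_k f_k(x) divided by Σ_j w_j f_j(x).
Normal densities:
  L_1 = 0.02549
  L_2 = 0.880163
  L_3 = 1.01409e-05
Unnormalised posteriors:
  w_1·L_1 = 0.37 × 0.02549 = 0.00943131
  w_2·L_2 = 0.17 × 0.880163 = 0.149628
  w_3·L_3 = 0.46 × 1.01409e-05 = 4.66479e-06
Normaliser: 0.00943131 + 0.149628 + 4.66479e-06 = 0.159064
So the posterior for Population 1 is 0.00943131 / 0.159064 ≈ 0.059.

0.059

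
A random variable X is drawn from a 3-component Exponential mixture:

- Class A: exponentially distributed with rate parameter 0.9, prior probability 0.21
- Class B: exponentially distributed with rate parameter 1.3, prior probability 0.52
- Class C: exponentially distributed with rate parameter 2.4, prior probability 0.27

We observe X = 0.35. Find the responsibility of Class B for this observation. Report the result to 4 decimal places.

0.5066

Apply Bayes' rule: the posterior for each component is proportional to its prior times its likelihood at x.
Exponential densities:
  f_A = 0.9·e^(−0.9·0.35) = 0.9·e^(−0.3150) = 0.65681
  f_B = 1.3·e^(−1.3·0.35) = 1.3·e^(−0.4550) = 0.824782
  f_C = 2.4·e^(−2.4·0.35) = 2.4·e^(−0.8400) = 1.03611
Multiply by the mixture weights:
  π_A·f_A = 0.21 × 0.65681 = 0.13793
  π_B·f_B = 0.52 × 0.824782 = 0.428887
  π_C·f_C = 0.27 × 1.03611 = 0.279748
Normaliser: 0.13793 + 0.428887 + 0.279748 = 0.846565
So the posterior for Class B is 0.428887 / 0.846565 ≈ 0.5066.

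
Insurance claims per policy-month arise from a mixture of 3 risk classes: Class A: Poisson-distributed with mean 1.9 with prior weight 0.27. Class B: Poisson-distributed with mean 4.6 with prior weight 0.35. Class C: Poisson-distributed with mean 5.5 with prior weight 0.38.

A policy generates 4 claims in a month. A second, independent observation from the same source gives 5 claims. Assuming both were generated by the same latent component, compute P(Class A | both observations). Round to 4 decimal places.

Apply Bayes' rule: the posterior for each component is proportional to its prior times its likelihood at x.
Since both observations come from the same component, the likelihood for component k is f_k(x₁)·f_k(x₂).
  f_A = [0.0812164] × [0.0308622] = 0.00250652
  f_B = [0.187528] × [0.172526] = 0.0323533
  f_C = [0.155819] × [0.171401] = 0.0267074
Unnormalised posteriors:
  w_A·f_A = 0.27 × 0.00250652 = 0.00067676
  w_B·f_B = 0.35 × 0.0323533 = 0.0113237
  w_C·f_C = 0.38 × 0.0267074 = 0.0101488
Evidence: 0.00067676 + 0.0113237 + 0.0101488 = 0.0221493
Responsibility of Class A: 0.00067676 / 0.0221493 ≈ 0.0306

0.0306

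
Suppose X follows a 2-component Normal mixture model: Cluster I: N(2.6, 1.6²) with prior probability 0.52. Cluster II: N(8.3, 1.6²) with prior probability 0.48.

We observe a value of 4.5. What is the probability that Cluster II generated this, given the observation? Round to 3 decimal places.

0.100

Apply Bayes' rule: the posterior for each component is proportional to its prior times its likelihood at x.
Normal densities:
  L_I = (1/(1.6·√(2π)))·exp(−(4.5−2.6)²/(2·1.6²)) = 0.249339·exp(-0.70508) = 0.123191
  L_II = (1/(1.6·√(2π)))·exp(−(4.5−8.3)²/(2·1.6²)) = 0.249339·exp(-2.82031) = 0.0148574
Weight by the priors:
  w_I·L_I = 0.52 × 0.123191 = 0.0640593
  w_II·L_II = 0.48 × 0.0148574 = 0.00713157
Evidence: 0.0640593 + 0.00713157 = 0.0711908
So the posterior for Cluster II is 0.00713157 / 0.0711908 ≈ 0.100.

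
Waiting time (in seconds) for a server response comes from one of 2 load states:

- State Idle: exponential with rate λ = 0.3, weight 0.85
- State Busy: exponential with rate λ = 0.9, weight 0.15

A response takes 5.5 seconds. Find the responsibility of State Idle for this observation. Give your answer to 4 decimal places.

0.9808

P(component k | x) = π_k·f_k(x) / marginal(x), where marginal(x) = Σ_j π_j·f_j(x).
Evaluate each component's likelihood at the observed value:
  p_Idle = 0.3·e^(−0.3·5.5) = 0.3·e^(−1.6500) = 0.057615
  p_Busy = 0.9·e^(−0.9·5.5) = 0.9·e^(−4.9500) = 0.00637507
Unnormalised posteriors:
  π_Idle·p_Idle = 0.85 × 0.057615 = 0.0489727
  π_Busy·p_Busy = 0.15 × 0.00637507 = 0.00095626
Denominator: 0.0489727 + 0.00095626 = 0.049929
P(State Idle | the observation) ≈ 0.9808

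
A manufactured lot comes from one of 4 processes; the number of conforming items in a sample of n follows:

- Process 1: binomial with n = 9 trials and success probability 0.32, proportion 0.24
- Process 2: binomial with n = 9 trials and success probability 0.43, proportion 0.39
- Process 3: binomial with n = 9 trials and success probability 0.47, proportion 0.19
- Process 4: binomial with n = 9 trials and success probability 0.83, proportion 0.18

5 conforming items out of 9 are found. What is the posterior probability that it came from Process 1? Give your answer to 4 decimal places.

Apply Bayes' rule: the posterior for each component is proportional to its prior times its likelihood at x.
Component likelihoods at x = 5 conforming items out of 9:
  f_1 = 0.0903974
  f_2 = 0.195529
  f_3 = 0.228015
  f_4 = 0.0414531
Prior × likelihood for each component:
  π_1·f_1 = 0.24 × 0.0903974 = 0.0216954
  π_2·f_2 = 0.39 × 0.195529 = 0.0762565
  π_3·f_3 = 0.19 × 0.228015 = 0.0433228
  π_4·f_4 = 0.18 × 0.0414531 = 0.00746155
Sum: 0.0216954 + 0.0762565 + 0.0433228 + 0.00746155 = 0.148736
P(Process 1 | data) = 0.0216954 / 0.148736 ≈ 0.1459

0.1459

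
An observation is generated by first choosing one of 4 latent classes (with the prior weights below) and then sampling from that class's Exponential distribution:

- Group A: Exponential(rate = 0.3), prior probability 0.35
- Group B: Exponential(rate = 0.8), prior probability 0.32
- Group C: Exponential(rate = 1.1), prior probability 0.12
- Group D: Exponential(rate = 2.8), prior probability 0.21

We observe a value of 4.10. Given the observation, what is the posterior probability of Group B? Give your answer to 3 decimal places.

P(component k | x) = π_k·f_k(x) / marginal(x), where marginal(x) = Σ_j π_j·f_j(x).
Exponential densities:
  f_A = 0.0876878
  f_B = 0.0301026
  f_C = 0.0120983
  f_D = 2.89373e-05
Unnormalised posteriors:
  π_A·f_A = 0.35 × 0.0876878 = 0.0306907
  π_B·f_B = 0.32 × 0.0301026 = 0.00963283
  π_C·f_C = 0.12 × 0.0120983 = 0.0014518
  π_D·f_D = 0.21 × 2.89373e-05 = 6.07682e-06
Marginal: 0.0306907 + 0.00963283 + 0.0014518 + 6.07682e-06 = 0.0417814
P(Group B | data) ≈ 0.231

0.231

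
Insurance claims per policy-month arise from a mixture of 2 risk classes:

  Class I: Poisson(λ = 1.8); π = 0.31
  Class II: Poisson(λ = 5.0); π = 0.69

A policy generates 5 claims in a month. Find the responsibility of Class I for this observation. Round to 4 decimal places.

Apply Bayes' rule: the posterior for each component is proportional to its prior times its likelihood at x.
Evaluate each component's likelihood at the observed value:
  p_I = 0.0260286
  p_II = 0.175467
Prior × likelihood for each component:
  π_I·p_I = 0.31 × 0.0260286 = 0.00806887
  π_II·p_II = 0.69 × 0.175467 = 0.121072
Marginal: 0.00806887 + 0.121072 = 0.129141
So the posterior for Class I is 0.00806887 / 0.129141 ≈ 0.0625.

0.0625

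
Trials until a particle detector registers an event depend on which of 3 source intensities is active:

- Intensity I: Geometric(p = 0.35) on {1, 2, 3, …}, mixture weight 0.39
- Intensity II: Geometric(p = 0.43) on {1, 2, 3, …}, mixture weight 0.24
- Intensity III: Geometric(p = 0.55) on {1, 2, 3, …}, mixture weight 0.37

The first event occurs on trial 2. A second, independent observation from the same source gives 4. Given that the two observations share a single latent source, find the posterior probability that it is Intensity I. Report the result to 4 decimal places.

Apply Bayes' rule: the posterior for each component is proportional to its prior times its likelihood at x.
Since both observations come from the same component, the likelihood for component k is f_k(x₁)·f_k(x₂).
  p_I = [0.35·(1−0.35)^1 = 0.35·0.65 = 0.2275] × [0.0961188] = 0.021867
  p_II = [0.43·(1−0.43)^1 = 0.43·0.57 = 0.2451] × [0.079633] = 0.019518
  p_III = [0.55·(1−0.55)^1 = 0.55·0.45 = 0.2475] × [0.0501187] = 0.0124044
Prior × likelihood for each component:
  P(Z=I)·p_I = 0.39 × 0.021867 = 0.00852814
  P(Z=II)·p_II = 0.24 × 0.019518 = 0.00468433
  P(Z=III)·p_III = 0.37 × 0.0124044 = 0.00458962
Normaliser: 0.00852814 + 0.00468433 + 0.00458962 = 0.0178021
P(Intensity I | x₁,x₂) ≈ 0.4791

0.4791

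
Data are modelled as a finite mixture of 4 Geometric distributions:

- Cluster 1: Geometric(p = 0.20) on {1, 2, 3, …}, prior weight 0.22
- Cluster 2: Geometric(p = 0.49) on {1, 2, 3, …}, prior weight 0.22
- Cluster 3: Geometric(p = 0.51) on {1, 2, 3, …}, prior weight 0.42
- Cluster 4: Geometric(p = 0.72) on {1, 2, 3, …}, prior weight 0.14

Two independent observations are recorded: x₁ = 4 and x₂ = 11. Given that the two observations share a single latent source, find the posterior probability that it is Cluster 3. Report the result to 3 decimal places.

0.020

P(component k | x) = π_k·f_k(x) / marginal(x), where marginal(x) = Σ_j π_j·f_j(x).
Since both observations come from the same component, the likelihood for component k is f_k(x₁)·f_k(x₂).
  f_1 = [0.20·(1−0.20)^3 = 0.20·0.512 = 0.1024] × [0.0214748] = 0.00219902
  f_2 = [0.49·(1−0.49)^3 = 0.49·0.132651 = 0.064999] × [0.000583308] = 3.79144e-05
  f_3 = [0.51·(1−0.51)^3 = 0.51·0.117649 = 0.060001] × [0.000406941] = 2.44168e-05
  f_4 = [0.72·(1−0.72)^3 = 0.72·0.021952 = 0.0158054] × [2.13262e-06] = 3.37069e-08
Prior × likelihood for each component:
  π_1·f_1 = 0.22 × 0.00219902 = 0.000483785
  π_2·f_2 = 0.22 × 3.79144e-05 = 8.34117e-06
  π_3·f_3 = 0.42 × 2.44168e-05 = 1.02551e-05
  π_4·f_4 = 0.14 × 3.37069e-08 = 4.71897e-09
Evidence: 0.000483785 + 8.34117e-06 + 1.02551e-05 + 4.71897e-09 = 0.000502386
P(Cluster 3 | x₁, x₂) = 1.02551e-05 / 0.000502386 ≈ 0.020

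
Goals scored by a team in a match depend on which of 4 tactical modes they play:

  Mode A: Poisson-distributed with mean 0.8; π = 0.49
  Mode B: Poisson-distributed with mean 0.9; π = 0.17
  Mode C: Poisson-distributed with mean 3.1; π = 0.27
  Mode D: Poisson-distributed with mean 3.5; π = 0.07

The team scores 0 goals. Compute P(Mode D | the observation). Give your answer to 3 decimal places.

0.007

Posterior ∝ prior × likelihood, so P(k | x) ∝ π_k f_k(x); normalise over all components.
Poisson probabilities:
  L_A = e^(−0.8)·0.8^0/0! = 0.449329
  L_B = e^(−0.9)·0.9^0/0! = 0.40657
  L_C = e^(−3.1)·3.1^0/0! = 0.0450492
  L_D = e^(−3.5)·3.5^0/0! = 0.0301974
Weight by the priors:
  π_A·L_A = 0.49 × 0.449329 = 0.220171
  π_B·L_B = 0.17 × 0.40657 = 0.0691168
  π_C·L_C = 0.27 × 0.0450492 = 0.0121633
  π_D·L_D = 0.07 × 0.0301974 = 0.00211382
Denominator: 0.220171 + 0.0691168 + 0.0121633 + 0.00211382 = 0.303565
P(Mode D | data) = 0.00211382 / 0.303565 ≈ 0.007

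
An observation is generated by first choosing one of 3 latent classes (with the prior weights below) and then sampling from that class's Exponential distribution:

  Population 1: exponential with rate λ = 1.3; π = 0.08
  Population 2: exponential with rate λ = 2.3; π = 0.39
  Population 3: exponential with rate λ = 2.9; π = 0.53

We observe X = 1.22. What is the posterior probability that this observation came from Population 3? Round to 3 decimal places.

Apply Bayes' rule: the posterior for each component is proportional to its prior times its likelihood at x.
Evaluate each component's likelihood at the observed value:
  p_1 = 1.3·e^(−1.3·1.22) = 1.3·e^(−1.5860) = 0.266166
  p_2 = 2.3·e^(−2.3·1.22) = 2.3·e^(−2.8060) = 0.139026
  p_3 = 2.9·e^(−2.9·1.22) = 2.9·e^(−3.5380) = 0.0843071
Unnormalised posteriors:
  P(Z=1)·p_1 = 0.08 × 0.266166 = 0.0212933
  P(Z=2)·p_2 = 0.39 × 0.139026 = 0.0542203
  P(Z=3)·p_3 = 0.53 × 0.0843071 = 0.0446828
Sum: 0.0212933 + 0.0542203 + 0.0446828 = 0.120196
P(Population 3 | 1.22) = 0.0446828 / 0.120196 ≈ 0.372

0.372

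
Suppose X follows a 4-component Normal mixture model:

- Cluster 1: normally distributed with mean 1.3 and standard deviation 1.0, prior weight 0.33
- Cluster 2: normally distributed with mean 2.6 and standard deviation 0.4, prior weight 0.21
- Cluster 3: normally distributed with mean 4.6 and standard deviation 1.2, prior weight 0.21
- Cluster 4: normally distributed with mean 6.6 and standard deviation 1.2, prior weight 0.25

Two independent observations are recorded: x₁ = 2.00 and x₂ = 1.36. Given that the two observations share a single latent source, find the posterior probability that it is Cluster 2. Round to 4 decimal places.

0.0133

The responsibility of component k is π_k f_k(x) divided by Σ_j π_j f_j(x).
Since both observations come from the same component, the likelihood for component k is f_k(x₁)·f_k(x₂).
  L_1 = [(1/(1.0·√(2π)))·exp(−(2.00−1.3)²/(2·1.0²)) = 0.398942·exp(-0.24500) = 0.312254] × [0.398225] = 0.124347
  L_2 = [(1/(0.4·√(2π)))·exp(−(2.00−2.6)²/(2·0.4²)) = 0.997356·exp(-1.12500) = 0.323794] × [0.00816705] = 0.00264444
  L_3 = [(1/(1.2·√(2π)))·exp(−(2.00−4.6)²/(2·1.2²)) = 0.332452·exp(-2.34722) = 0.0317939] × [0.00868411] = 0.000276101
  L_4 = [(1/(1.2·√(2π)))·exp(−(2.00−6.6)²/(2·1.2²)) = 0.332452·exp(-7.34722) = 0.000214225] × [2.40554e-05] = 5.15329e-09
Unnormalised posteriors:
  π_1·L_1 = 0.33 × 0.124347 = 0.0410346
  π_2·L_2 = 0.21 × 0.00264444 = 0.000555333
  π_3·L_3 = 0.21 × 0.000276101 = 5.79813e-05
  π_4·L_4 = 0.25 × 5.15329e-09 = 1.28832e-09
Sum: 0.0410346 + 0.000555333 + 5.79813e-05 + 1.28832e-09 = 0.0416479
Responsibility of Cluster 2: 0.000555333 / 0.0416479 ≈ 0.0133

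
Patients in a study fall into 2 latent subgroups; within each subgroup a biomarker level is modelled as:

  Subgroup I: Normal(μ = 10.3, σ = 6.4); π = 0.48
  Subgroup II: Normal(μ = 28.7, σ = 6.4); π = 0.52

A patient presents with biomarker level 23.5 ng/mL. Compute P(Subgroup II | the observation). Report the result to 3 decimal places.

0.867

Posterior ∝ prior × likelihood, so P(k | x) ∝ P(Z=k) f_k(x); normalise over all components.
Normal densities:
  p_I = (1/(6.4·√(2π)))·exp(−(23.5−10.3)²/(2·6.4²)) = 0.062335·exp(-2.12695) = 0.0074303
  p_II = (1/(6.4·√(2π)))·exp(−(23.5−28.7)²/(2·6.4²)) = 0.062335·exp(-0.33008) = 0.0448104
Weight by the priors:
  P(Z=I)·p_I = 0.48 × 0.0074303 = 0.00356654
  P(Z=II)·p_II = 0.52 × 0.0448104 = 0.0233014
Sum: 0.00356654 + 0.0233014 = 0.026868
Responsibility of Subgroup II: 0.0233014 / 0.026868 ≈ 0.867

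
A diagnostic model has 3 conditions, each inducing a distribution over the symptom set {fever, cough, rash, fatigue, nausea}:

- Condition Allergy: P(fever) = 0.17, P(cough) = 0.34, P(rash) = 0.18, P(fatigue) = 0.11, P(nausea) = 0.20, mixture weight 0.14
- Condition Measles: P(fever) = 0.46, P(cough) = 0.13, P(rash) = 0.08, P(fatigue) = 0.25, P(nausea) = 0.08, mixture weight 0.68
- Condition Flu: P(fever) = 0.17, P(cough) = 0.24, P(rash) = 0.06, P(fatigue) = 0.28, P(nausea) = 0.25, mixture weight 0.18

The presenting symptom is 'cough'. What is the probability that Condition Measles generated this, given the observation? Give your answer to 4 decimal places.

0.4933

P(component k | x) = π_k·f_k(x) / marginal(x), where marginal(x) = Σ_j π_j·f_j(x).
Component likelihoods at x = 'cough':
  L_Allergy = 0.34
  L_Measles = 0.13
  L_Flu = 0.24
Weight by the priors:
  π_Allergy·L_Allergy = 0.14 × 0.34 = 0.0476
  π_Measles·L_Measles = 0.68 × 0.13 = 0.0884
  π_Flu·L_Flu = 0.18 × 0.24 = 0.0432
Marginal: 0.0476 + 0.0884 + 0.0432 = 0.1792
P(Condition Measles | the observation) ≈ 0.4933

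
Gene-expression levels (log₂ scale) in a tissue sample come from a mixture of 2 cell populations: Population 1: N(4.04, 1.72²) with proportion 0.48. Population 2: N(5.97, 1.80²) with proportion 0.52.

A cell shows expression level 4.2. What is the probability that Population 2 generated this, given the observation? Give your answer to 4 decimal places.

0.3907

The responsibility of component k is π_k f_k(x) divided by Σ_j π_j f_j(x).
Component likelihoods at x = 4.2:
  p_1 = (1/(1.72·√(2π)))·exp(−(4.2−4.04)²/(2·1.72²)) = 0.231943·exp(-0.00433) = 0.230942
  p_2 = (1/(1.80·√(2π)))·exp(−(4.2−5.97)²/(2·1.80²)) = 0.221635·exp(-0.48347) = 0.136668
Weight by the priors:
  π_1·p_1 = 0.48 × 0.230942 = 0.110852
  π_2·p_2 = 0.52 × 0.136668 = 0.0710676
Denominator: 0.110852 + 0.0710676 = 0.18192
Responsibility of Population 2: 0.0710676 / 0.18192 ≈ 0.3907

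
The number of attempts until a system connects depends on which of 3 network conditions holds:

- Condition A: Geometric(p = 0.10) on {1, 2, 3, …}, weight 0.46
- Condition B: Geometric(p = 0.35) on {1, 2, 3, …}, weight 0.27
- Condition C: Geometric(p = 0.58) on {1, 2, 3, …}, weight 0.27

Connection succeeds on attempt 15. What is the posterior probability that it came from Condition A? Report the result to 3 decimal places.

Apply Bayes' rule: the posterior for each component is proportional to its prior times its likelihood at x.
Evaluate each component's likelihood at the observed value:
  f_A = 0.10·(1−0.10)^14 = 0.10·0.228768 = 0.0228768
  f_B = 0.35·(1−0.35)^14 = 0.35·0.00240318 = 0.000841114
  f_C = 0.58·(1−0.58)^14 = 0.58·5.31484e-06 = 3.08261e-06
Weight by the priors:
  w_A·f_A = 0.46 × 0.0228768 = 0.0105233
  w_B·f_B = 0.27 × 0.000841114 = 0.000227101
  w_C·f_C = 0.27 × 3.08261e-06 = 8.32304e-07
Marginal: 0.0105233 + 0.000227101 + 8.32304e-07 = 0.0107513
P(Condition A | 15) = 0.0105233 / 0.0107513 ≈ 0.979

0.979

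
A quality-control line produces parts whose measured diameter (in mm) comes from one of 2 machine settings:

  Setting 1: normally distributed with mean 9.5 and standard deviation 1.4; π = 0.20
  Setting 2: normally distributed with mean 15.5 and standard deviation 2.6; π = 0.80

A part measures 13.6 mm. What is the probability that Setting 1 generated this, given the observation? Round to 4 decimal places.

0.0083

The responsibility of component k is w_k f_k(x) divided by Σ_j w_j f_j(x).
Evaluate each component's likelihood at the observed value:
  L_1 = (1/(1.4·√(2π)))·exp(−(13.6−9.5)²/(2·1.4²)) = 0.284959·exp(-4.28827) = 0.00391212
  L_2 = (1/(2.6·√(2π)))·exp(−(13.6−15.5)²/(2·2.6²)) = 0.153439·exp(-0.26701) = 0.117483
Multiply by the mixture weights:
  w_1·L_1 = 0.20 × 0.00391212 = 0.000782424
  w_2·L_2 = 0.80 × 0.117483 = 0.0939864
Marginal: 0.000782424 + 0.0939864 = 0.0947688
P(Setting 1 | 13.6 mm) = 0.000782424 / 0.0947688 ≈ 0.0083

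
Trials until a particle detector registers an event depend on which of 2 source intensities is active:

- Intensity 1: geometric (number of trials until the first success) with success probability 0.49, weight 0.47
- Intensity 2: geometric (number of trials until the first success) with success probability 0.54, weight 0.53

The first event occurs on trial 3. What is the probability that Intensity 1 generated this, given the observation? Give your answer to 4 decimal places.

0.4973

Posterior ∝ prior × likelihood, so P(k | x) ∝ π_k f_k(x); normalise over all components.
Evaluate each component's likelihood at the observed value:
  p_1 = 0.49·(1−0.49)^2 = 0.49·0.2601 = 0.127449
  p_2 = 0.54·(1−0.54)^2 = 0.54·0.2116 = 0.114264
Weight by the priors:
  π_1·p_1 = 0.47 × 0.127449 = 0.059901
  π_2·p_2 = 0.53 × 0.114264 = 0.0605599
Marginal: 0.059901 + 0.0605599 = 0.120461
So the posterior for Intensity 1 is 0.059901 / 0.120461 ≈ 0.4973.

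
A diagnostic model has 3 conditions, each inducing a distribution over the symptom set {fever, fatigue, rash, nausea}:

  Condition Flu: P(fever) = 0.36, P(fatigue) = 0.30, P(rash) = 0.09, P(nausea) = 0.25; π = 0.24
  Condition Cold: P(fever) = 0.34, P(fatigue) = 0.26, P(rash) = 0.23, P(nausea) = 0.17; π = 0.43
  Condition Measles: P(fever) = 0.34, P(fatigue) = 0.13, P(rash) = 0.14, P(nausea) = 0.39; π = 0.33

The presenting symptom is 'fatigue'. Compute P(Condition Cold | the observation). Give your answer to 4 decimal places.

0.4932

Apply Bayes' rule: the posterior for each component is proportional to its prior times its likelihood at x.
Evaluate each component's likelihood at the observed value:
  f_Flu = 0.3
  f_Cold = 0.26
  f_Measles = 0.13
Unnormalised posteriors:
  π_Flu·f_Flu = 0.24 × 0.3 = 0.072
  π_Cold·f_Cold = 0.43 × 0.26 = 0.1118
  π_Measles·f_Measles = 0.33 × 0.13 = 0.0429
Normaliser: 0.072 + 0.1118 + 0.0429 = 0.2267
So the posterior for Condition Cold is 0.1118 / 0.2267 ≈ 0.4932.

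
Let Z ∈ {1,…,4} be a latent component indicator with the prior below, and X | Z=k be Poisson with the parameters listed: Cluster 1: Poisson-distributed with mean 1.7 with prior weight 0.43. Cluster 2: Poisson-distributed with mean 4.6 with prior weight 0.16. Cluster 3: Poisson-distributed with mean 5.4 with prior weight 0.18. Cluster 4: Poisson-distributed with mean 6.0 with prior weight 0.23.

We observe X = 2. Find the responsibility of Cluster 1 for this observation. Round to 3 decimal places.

The responsibility of component k is π_k f_k(x) divided by Σ_j π_j f_j(x).
Poisson probabilities:
  L_1 = e^(−1.7)·1.7^2/2! = 0.263978
  L_2 = e^(−4.6)·4.6^2/2! = 0.106348
  L_3 = e^(−5.4)·5.4^2/2! = 0.0658518
  L_4 = e^(−6.0)·6.0^2/2! = 0.0446175
Unnormalised posteriors:
  π_1·L_1 = 0.43 × 0.263978 = 0.11351
  π_2·L_2 = 0.16 × 0.106348 = 0.0170157
  π_3·L_3 = 0.18 × 0.0658518 = 0.0118533
  π_4·L_4 = 0.23 × 0.0446175 = 0.010262
Marginal: 0.11351 + 0.0170157 + 0.0118533 + 0.010262 = 0.152642
P(Cluster 1 | the observation) ≈ 0.744

0.744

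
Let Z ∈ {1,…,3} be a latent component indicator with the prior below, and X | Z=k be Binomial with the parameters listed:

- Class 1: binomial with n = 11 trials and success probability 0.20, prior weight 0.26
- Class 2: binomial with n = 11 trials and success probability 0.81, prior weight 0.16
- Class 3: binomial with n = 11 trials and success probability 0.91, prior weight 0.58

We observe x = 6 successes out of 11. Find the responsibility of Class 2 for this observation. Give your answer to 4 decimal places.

0.6020

P(component k | x) = P(Z=k)·f_k(x) / marginal(x), where marginal(x) = Σ_j P(Z=j)·f_j(x).
Component likelihoods at x = 6 successes out of 11:
  f_1 = 0.00968884
  f_2 = 0.0323087
  f_3 = 0.00154918
Multiply by the mixture weights:
  P(Z=1)·f_1 = 0.26 × 0.00968884 = 0.0025191
  P(Z=2)·f_2 = 0.16 × 0.0323087 = 0.0051694
  P(Z=3)·f_3 = 0.58 × 0.00154918 = 0.000898526
Evidence: 0.0025191 + 0.0051694 + 0.000898526 = 0.00858702
P(Class 2 | data) ≈ 0.6020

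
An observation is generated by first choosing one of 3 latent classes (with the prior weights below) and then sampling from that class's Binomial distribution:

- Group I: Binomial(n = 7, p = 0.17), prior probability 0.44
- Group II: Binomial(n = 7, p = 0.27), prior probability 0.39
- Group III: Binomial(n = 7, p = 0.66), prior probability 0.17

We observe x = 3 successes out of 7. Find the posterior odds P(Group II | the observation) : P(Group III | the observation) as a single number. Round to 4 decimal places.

3.3377

Since P(k|x) ∝ P(Z=k) f_k(x), the posterior odds are P(Z=i) f_i(x) / (P(Z=j) f_j(x)).
Evaluate each component's likelihood at the observed value:
  p_I = 0.081607
  p_II = 0.195637
  p_III = 0.134467
0.0762984 / 0.0228594 ≈ 3.3377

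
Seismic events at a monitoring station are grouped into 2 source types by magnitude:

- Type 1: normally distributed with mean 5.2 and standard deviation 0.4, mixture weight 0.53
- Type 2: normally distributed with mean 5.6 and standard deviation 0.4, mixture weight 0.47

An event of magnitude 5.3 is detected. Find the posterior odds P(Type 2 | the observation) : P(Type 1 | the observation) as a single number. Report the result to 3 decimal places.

The posterior odds equal the prior odds times the likelihood ratio: (π_i/π_j)·(f_i(x)/f_j(x)).
Evaluate each component's likelihood at the observed value:
  L_1 = (1/(0.4·√(2π)))·exp(−(5.3−5.2)²/(2·0.4²)) = 0.997356·exp(-0.03125) = 0.96667
  L_2 = (1/(0.4·√(2π)))·exp(−(5.3−5.6)²/(2·0.4²)) = 0.997356·exp(-0.28125) = 0.752844
0.353836 / 0.512335 ≈ 0.691

0.691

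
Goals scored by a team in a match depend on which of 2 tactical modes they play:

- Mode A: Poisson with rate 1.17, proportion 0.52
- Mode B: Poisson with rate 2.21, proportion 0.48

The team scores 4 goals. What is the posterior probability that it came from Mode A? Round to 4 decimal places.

P(component k | x) = P(Z=k)·f_k(x) / marginal(x), where marginal(x) = Σ_j P(Z=j)·f_j(x).
Poisson probabilities:
  p_A = e^(−1.17)·1.17^4/4! = 0.024233
  p_B = e^(−2.21)·2.21^4/4! = 0.109035
Multiply by the mixture weights:
  P(Z=A)·p_A = 0.52 × 0.024233 = 0.0126012
  P(Z=B)·p_B = 0.48 × 0.109035 = 0.0523369
Normaliser: 0.0126012 + 0.0523369 = 0.0649381
So the posterior for Mode A is 0.0126012 / 0.0649381 ≈ 0.1940.

0.1940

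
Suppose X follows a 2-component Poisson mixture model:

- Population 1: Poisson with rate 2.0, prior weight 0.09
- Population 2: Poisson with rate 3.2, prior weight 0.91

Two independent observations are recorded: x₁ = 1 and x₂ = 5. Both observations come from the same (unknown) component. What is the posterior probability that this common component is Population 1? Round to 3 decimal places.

P(component k | x) = π_k·f_k(x) / marginal(x), where marginal(x) = Σ_j π_j·f_j(x).
Since both observations come from the same component, the likelihood for component k is f_k(x₁)·f_k(x₂).
  f_1 = [0.270671] × [0.0360894] = 0.00976834
  f_2 = [0.130439] × [0.113979] = 0.0148674
Unnormalised posteriors:
  π_1·f_1 = 0.09 × 0.00976834 = 0.000879151
  π_2·f_2 = 0.91 × 0.0148674 = 0.0135293
Denominator: 0.000879151 + 0.0135293 = 0.0144085
P(Population 1 | x₁,x₂) ≈ 0.061

0.061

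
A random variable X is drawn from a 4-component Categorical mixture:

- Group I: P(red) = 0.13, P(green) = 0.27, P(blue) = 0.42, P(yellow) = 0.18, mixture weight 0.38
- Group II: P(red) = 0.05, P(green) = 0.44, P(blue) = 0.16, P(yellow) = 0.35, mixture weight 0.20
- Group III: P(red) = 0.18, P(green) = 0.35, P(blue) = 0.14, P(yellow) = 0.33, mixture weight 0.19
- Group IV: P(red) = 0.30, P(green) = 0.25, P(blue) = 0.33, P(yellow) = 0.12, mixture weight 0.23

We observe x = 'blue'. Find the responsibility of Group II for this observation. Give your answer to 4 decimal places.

0.1088

By Bayes' theorem, P(k | x) = π_k f_k(x) / Σ_j π_j f_j(x).
Categorical probabilities:
  p_I = 0.42
  p_II = 0.16
  p_III = 0.14
  p_IV = 0.33
Weight by the priors:
  π_I·p_I = 0.38 × 0.42 = 0.1596
  π_II·p_II = 0.20 × 0.16 = 0.032
  π_III·p_III = 0.19 × 0.14 = 0.0266
  π_IV·p_IV = 0.23 × 0.33 = 0.0759
Marginal: 0.1596 + 0.032 + 0.0266 + 0.0759 = 0.2941
So the posterior for Group II is 0.032 / 0.2941 ≈ 0.1088.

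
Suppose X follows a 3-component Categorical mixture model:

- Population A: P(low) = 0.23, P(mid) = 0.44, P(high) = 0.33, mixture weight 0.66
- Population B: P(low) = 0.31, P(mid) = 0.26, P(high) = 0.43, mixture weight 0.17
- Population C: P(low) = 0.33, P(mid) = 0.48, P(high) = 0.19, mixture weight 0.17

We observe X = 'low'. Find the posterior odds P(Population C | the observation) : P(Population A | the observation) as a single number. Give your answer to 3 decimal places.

The posterior odds equal the prior odds times the likelihood ratio: (π_i/π_j)·(f_i(x)/f_j(x)).
Categorical probabilities:
  L_A = P(low | comp) = 0.23
  L_B = P(low | comp) = 0.31
  L_C = P(low | comp) = 0.33
Odds = (0.17/0.66) × (0.33/0.23) = 0.257576 × 1.43478 ≈ 0.370

0.370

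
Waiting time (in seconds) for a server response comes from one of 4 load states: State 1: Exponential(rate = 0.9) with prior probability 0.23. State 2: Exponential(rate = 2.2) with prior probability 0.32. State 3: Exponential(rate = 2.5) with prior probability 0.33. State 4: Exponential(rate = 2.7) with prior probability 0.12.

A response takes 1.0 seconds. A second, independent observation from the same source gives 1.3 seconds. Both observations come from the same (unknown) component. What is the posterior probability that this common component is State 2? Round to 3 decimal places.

P(component k | x) = w_k·f_k(x) / marginal(x), where marginal(x) = Σ_j w_j·f_j(x).
Since both observations come from the same component, the likelihood for component k is f_k(x₁)·f_k(x₂).
  L_1 = [0.9·e^(−0.9·1.0) = 0.9·e^(−0.9000) = 0.365913] × [0.27933] = 0.10221
  L_2 = [2.2·e^(−2.2·1.0) = 2.2·e^(−2.2000) = 0.243767] × [0.125991] = 0.0307125
  L_3 = [2.5·e^(−2.5·1.0) = 2.5·e^(−2.5000) = 0.205212] × [0.0969355] = 0.0198924
  L_4 = [2.7·e^(−2.7·1.0) = 2.7·e^(−2.7000) = 0.181455] × [0.0807217] = 0.0146473
Multiply by the mixture weights:
  w_1·L_1 = 0.23 × 0.10221 = 0.0235084
  w_2·L_2 = 0.32 × 0.0307125 = 0.009828
  w_3·L_3 = 0.33 × 0.0198924 = 0.00656449
  w_4·L_4 = 0.12 × 0.0146473 = 0.00175768
Denominator: 0.0235084 + 0.009828 + 0.00656449 + 0.00175768 = 0.0416586
P(State 2 | x₁,x₂) = 0.009828 / 0.0416586 ≈ 0.236

0.236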